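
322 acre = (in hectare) 130.3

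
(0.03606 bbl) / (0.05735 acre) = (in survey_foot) 8.104e-05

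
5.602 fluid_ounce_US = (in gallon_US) 0.04377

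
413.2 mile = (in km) 665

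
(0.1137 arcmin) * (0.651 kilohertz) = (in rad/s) 0.02153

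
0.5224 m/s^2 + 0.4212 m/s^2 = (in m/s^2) 0.9436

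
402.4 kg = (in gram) 4.024e+05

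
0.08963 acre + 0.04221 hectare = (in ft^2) 8448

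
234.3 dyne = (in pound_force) 0.0005267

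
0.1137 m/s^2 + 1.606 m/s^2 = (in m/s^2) 1.72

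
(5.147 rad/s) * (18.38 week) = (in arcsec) 1.18e+13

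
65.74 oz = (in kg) 1.864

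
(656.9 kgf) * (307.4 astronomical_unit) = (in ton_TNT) 7.08e+07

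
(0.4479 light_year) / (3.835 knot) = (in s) 2.148e+15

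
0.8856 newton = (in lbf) 0.1991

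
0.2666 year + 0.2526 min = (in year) 0.2666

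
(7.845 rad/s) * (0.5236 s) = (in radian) 4.108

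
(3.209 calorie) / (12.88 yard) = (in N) 1.14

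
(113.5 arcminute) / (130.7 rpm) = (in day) 2.792e-08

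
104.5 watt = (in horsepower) 0.1401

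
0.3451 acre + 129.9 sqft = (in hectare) 0.1409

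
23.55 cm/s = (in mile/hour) 0.5268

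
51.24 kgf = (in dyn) 5.025e+07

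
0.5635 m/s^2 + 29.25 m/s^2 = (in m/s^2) 29.81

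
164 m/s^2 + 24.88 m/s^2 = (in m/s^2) 188.9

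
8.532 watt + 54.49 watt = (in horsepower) 0.08451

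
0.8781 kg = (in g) 878.1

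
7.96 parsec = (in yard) 2.686e+17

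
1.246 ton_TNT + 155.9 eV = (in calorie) 1.246e+09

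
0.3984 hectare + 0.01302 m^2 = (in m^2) 3984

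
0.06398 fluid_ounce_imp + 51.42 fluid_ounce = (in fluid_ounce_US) 51.48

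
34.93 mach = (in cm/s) 1.189e+06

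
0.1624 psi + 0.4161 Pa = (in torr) 8.402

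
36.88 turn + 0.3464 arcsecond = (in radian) 231.7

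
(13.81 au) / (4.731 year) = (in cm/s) 1.385e+06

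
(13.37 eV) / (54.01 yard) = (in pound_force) 9.751e-21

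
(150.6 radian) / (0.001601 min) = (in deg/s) 8.983e+04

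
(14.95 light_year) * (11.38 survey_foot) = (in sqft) 5.281e+18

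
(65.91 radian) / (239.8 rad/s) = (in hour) 7.635e-05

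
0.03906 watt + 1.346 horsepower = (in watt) 1004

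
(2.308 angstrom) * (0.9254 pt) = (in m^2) 7.535e-14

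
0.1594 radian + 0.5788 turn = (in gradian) 241.7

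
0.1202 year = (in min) 6.318e+04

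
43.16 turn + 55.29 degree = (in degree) 1.559e+04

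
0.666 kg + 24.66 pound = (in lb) 26.13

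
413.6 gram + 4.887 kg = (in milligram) 5.301e+06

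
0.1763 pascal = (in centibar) 0.0001763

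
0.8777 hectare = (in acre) 2.169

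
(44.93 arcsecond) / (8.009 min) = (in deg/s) 2.597e-05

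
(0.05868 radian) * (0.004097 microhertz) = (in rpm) 2.296e-09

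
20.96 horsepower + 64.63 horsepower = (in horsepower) 85.59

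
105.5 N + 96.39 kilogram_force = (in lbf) 236.2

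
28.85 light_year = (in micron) 2.729e+23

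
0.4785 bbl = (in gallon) 20.1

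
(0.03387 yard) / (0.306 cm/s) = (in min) 0.1687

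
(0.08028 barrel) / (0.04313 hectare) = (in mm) 0.02959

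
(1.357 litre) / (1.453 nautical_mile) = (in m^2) 5.043e-07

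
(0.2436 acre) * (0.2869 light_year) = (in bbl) 1.683e+19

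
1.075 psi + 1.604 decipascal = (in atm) 0.07315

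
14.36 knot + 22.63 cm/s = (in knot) 14.8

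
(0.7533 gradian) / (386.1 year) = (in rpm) 9.28e-12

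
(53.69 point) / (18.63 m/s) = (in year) 3.224e-11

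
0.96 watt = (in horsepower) 0.001287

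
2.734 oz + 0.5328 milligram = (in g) 77.51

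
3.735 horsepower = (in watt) 2785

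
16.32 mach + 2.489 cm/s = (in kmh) 2.001e+04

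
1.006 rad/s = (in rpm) 9.607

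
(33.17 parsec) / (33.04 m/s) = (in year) 9.823e+08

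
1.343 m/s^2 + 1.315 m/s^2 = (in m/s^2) 2.658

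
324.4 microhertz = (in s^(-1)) 0.0003244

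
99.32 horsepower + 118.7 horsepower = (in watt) 1.626e+05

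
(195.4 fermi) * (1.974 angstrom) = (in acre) 9.531e-27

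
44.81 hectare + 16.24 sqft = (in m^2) 4.481e+05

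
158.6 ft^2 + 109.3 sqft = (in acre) 0.00615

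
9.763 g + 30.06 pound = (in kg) 13.64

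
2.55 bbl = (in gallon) 107.1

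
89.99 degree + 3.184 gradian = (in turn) 0.2579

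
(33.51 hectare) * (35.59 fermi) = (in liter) 1.193e-05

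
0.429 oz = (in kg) 0.01216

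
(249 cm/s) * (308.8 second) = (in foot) 2523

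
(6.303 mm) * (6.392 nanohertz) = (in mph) 9.012e-11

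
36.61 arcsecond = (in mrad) 0.1775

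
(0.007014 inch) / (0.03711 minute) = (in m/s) 8.001e-05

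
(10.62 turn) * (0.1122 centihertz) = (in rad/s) 0.07487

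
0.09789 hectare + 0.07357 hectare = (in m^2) 1715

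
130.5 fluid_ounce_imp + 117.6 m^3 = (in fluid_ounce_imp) 4.139e+06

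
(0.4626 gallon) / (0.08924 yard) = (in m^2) 0.02146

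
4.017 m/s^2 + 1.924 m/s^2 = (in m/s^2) 5.941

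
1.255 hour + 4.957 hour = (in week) 0.03698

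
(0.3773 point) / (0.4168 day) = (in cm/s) 3.696e-07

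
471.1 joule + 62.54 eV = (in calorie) 112.6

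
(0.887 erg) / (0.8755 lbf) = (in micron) 0.02278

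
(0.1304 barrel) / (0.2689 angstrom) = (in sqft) 8.299e+09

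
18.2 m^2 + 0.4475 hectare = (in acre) 1.11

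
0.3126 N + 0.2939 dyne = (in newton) 0.3126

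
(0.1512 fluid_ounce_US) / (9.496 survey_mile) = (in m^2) 2.926e-10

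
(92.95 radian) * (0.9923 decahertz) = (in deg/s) 5.285e+04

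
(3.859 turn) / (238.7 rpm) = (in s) 0.97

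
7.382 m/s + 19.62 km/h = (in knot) 24.94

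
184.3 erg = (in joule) 1.843e-05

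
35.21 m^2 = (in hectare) 0.003521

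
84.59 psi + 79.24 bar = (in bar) 85.07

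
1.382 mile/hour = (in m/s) 0.6178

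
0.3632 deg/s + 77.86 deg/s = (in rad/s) 1.365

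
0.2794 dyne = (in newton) 2.794e-06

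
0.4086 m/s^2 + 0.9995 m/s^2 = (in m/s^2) 1.408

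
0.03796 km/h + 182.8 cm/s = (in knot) 3.574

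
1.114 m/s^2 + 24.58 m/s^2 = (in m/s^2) 25.69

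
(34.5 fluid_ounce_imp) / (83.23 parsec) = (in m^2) 3.817e-22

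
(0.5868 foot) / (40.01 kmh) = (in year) 5.103e-10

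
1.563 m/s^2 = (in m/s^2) 1.563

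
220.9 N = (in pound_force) 49.66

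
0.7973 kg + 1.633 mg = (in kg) 0.7973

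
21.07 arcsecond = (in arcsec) 21.07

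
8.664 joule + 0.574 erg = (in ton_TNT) 2.071e-09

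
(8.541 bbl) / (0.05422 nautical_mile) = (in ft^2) 0.1456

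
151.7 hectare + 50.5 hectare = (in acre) 499.6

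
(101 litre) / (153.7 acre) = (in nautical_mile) 8.768e-11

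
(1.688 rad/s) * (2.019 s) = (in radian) 3.408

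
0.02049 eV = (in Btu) 3.112e-24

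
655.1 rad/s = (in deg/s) 3.753e+04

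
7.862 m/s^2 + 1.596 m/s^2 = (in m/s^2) 9.458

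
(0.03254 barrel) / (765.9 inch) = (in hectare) 2.659e-08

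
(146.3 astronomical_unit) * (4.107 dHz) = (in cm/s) 8.989e+14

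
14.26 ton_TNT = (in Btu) 5.655e+07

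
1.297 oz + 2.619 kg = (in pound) 5.855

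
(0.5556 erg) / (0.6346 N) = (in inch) 3.447e-06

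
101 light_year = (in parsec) 30.97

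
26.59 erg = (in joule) 2.659e-06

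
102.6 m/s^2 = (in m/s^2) 102.6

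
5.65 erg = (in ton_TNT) 1.35e-16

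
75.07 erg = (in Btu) 7.115e-09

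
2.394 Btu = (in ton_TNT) 6.037e-07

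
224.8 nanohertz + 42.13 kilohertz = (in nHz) 4.213e+13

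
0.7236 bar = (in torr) 542.7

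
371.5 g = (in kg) 0.3715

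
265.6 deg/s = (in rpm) 44.27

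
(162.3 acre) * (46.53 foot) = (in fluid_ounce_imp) 3.278e+11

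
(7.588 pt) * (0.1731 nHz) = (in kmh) 1.668e-12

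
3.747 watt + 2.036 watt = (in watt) 5.783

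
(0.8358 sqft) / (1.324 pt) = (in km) 0.1662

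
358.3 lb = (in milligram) 1.625e+08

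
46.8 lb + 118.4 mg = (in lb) 46.8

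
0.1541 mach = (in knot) 102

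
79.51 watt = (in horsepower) 0.1066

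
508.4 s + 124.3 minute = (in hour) 2.213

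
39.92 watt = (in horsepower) 0.05353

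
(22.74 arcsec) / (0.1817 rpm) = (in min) 9.657e-05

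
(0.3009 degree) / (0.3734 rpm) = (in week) 2.221e-07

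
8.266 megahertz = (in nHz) 8.266e+15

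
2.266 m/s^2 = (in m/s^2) 2.266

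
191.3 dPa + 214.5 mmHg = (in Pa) 2.862e+04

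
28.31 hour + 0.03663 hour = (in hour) 28.35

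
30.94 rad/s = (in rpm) 295.5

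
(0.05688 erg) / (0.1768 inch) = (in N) 1.267e-06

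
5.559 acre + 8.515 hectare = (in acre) 26.6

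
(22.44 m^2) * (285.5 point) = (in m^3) 2.26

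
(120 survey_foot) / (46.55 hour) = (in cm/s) 0.02183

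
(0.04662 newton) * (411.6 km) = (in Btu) 18.19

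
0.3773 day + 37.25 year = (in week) 1942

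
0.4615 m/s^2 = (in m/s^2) 0.4615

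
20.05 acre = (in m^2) 8.114e+04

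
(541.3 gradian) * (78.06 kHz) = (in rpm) 6.338e+06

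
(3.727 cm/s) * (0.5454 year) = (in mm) 6.41e+08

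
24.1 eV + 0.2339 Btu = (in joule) 246.8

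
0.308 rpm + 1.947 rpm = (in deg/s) 13.53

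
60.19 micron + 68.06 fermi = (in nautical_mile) 3.25e-08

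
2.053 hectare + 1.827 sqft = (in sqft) 2.21e+05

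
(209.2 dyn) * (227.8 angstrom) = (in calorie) 1.139e-11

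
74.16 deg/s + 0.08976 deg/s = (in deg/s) 74.25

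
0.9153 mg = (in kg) 9.153e-07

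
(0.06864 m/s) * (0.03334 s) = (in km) 2.288e-06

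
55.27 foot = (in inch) 663.2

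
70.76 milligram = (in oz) 0.002496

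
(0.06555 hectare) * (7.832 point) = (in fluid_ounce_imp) 6.374e+04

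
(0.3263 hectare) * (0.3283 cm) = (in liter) 1.071e+04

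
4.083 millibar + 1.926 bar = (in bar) 1.93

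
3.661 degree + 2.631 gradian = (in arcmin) 361.7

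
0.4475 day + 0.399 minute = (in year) 0.001227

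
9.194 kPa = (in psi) 1.333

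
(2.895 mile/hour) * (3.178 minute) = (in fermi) 2.468e+17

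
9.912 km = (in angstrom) 9.912e+13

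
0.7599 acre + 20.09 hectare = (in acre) 50.4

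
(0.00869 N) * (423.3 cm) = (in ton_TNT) 8.792e-12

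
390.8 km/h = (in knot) 211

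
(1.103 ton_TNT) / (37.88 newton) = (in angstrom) 1.218e+18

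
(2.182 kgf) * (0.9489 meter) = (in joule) 20.3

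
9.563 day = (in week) 1.366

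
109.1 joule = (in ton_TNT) 2.608e-08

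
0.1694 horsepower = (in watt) 126.3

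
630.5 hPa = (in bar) 0.6305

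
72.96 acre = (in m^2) 2.953e+05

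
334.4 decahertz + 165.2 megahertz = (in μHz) 1.652e+14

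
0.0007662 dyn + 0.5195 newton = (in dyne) 5.195e+04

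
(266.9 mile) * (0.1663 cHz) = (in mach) 2.098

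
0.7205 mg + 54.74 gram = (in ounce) 1.931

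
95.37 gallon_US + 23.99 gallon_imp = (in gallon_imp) 103.4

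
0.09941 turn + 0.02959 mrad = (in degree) 35.79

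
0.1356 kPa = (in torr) 1.017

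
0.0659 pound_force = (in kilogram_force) 0.02989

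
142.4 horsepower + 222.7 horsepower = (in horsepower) 365.1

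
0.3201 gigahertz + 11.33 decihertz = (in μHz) 3.201e+14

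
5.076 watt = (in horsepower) 0.006807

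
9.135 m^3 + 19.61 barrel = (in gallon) 3237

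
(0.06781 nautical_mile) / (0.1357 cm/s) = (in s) 9.255e+04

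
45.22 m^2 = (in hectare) 0.004522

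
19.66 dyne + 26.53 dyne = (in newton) 0.0004619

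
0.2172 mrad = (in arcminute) 0.7467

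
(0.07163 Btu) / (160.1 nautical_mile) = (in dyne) 25.49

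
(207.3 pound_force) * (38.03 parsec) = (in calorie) 2.586e+20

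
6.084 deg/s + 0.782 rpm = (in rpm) 1.796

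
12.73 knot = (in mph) 14.65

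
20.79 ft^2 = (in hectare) 0.0001931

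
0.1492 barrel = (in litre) 23.72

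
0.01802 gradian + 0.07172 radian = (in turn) 0.01146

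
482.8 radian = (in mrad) 4.828e+05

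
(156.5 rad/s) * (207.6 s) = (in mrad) 3.249e+07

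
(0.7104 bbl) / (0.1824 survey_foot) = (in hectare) 0.0002032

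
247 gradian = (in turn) 0.6175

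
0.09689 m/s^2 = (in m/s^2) 0.09689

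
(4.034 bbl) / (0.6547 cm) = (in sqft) 1054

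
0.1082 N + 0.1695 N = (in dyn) 2.777e+04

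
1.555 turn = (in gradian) 622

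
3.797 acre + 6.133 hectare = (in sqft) 8.255e+05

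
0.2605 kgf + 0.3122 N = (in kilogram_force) 0.2923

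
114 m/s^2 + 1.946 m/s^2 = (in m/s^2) 115.9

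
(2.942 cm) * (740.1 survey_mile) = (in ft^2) 3.772e+05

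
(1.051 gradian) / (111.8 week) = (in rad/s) 2.442e-10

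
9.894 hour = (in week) 0.05889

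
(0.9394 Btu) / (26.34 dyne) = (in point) 1.067e+10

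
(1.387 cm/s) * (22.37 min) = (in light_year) 1.968e-15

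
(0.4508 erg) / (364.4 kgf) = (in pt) 3.576e-08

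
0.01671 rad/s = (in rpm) 0.1596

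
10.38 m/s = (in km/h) 37.37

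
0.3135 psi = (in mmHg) 16.21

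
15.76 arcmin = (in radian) 0.004584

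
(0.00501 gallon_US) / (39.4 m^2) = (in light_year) 5.088e-23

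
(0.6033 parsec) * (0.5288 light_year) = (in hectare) 9.313e+27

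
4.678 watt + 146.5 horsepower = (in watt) 1.092e+05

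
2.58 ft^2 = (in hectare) 2.397e-05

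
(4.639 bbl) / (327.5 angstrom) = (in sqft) 2.424e+08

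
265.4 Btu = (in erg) 2.8e+12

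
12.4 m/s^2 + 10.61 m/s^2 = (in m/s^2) 23.01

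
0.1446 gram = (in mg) 144.6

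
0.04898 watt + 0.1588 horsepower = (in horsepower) 0.1589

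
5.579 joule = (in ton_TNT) 1.333e-09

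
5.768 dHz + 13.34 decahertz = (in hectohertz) 1.34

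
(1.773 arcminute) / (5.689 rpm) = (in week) 1.431e-09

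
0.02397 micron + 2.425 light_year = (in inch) 9.032e+17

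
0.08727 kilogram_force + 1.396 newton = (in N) 2.252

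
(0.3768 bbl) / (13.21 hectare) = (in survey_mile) 2.818e-10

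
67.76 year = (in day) 2.473e+04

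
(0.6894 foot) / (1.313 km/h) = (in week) 9.526e-07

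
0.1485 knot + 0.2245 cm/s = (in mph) 0.1759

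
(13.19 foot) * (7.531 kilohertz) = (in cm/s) 3.028e+06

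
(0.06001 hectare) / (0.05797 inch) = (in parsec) 1.321e-11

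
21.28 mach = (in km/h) 2.609e+04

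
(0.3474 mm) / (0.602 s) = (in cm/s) 0.05771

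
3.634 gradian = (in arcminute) 196.2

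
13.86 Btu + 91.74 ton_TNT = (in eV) 2.396e+30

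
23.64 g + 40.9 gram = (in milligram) 6.454e+04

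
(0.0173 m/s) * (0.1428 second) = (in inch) 0.09726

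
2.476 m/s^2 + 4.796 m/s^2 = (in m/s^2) 7.272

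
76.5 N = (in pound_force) 17.2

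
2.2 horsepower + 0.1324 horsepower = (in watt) 1739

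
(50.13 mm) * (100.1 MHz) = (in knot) 9.754e+06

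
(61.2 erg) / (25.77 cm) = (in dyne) 2.375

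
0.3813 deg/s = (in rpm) 0.06355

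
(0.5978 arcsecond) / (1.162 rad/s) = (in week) 4.124e-12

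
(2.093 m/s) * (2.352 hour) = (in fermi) 1.772e+19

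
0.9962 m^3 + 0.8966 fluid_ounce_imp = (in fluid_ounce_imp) 3.506e+04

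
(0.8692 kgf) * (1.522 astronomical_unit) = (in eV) 1.211e+31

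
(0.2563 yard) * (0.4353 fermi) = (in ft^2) 1.098e-15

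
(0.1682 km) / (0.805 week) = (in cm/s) 0.03455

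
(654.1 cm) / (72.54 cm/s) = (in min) 0.1503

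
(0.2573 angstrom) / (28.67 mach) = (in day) 3.051e-20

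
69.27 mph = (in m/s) 30.97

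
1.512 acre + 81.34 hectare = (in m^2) 8.195e+05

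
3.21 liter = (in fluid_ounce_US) 108.5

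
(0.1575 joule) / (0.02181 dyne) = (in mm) 7.221e+08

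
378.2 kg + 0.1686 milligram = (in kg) 378.2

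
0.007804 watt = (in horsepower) 1.047e-05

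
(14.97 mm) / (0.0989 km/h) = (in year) 1.728e-08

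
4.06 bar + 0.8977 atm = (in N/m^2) 4.97e+05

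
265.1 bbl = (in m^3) 42.15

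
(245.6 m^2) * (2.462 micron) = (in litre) 0.6047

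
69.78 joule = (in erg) 6.978e+08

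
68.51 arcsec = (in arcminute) 1.142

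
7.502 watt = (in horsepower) 0.01006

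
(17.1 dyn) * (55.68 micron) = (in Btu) 9.024e-12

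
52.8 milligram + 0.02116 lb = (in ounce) 0.3404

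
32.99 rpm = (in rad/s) 3.455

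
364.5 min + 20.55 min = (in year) 0.0007326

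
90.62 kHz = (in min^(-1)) 5.437e+06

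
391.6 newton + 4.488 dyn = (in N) 391.6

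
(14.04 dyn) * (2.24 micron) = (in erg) 0.003145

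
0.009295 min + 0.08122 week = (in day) 0.5685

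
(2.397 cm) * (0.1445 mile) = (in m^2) 5.574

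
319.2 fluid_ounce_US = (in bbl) 0.05937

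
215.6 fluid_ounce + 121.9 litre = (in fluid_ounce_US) 4338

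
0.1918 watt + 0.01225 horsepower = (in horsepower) 0.01251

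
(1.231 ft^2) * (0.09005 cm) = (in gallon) 0.02721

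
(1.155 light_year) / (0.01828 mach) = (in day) 2.032e+10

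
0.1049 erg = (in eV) 6.547e+10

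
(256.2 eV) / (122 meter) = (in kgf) 3.431e-20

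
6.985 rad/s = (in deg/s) 400.2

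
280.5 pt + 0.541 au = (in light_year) 8.555e-06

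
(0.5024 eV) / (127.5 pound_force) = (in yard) 1.552e-22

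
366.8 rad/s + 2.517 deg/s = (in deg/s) 2.102e+04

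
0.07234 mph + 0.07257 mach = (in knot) 48.1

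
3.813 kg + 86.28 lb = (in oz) 1515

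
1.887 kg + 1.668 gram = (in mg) 1.889e+06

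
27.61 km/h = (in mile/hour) 17.16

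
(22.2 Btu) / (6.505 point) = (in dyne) 1.021e+12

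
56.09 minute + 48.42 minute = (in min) 104.5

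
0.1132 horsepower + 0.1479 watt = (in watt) 84.56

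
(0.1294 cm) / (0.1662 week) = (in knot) 2.502e-08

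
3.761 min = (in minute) 3.761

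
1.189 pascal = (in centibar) 0.001189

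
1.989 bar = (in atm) 1.963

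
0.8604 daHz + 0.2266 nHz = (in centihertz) 860.4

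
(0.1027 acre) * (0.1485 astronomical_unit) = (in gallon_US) 2.439e+15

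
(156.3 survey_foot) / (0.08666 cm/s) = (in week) 0.0909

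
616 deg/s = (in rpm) 102.7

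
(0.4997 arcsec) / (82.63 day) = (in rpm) 3.24e-12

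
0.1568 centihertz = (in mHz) 1.568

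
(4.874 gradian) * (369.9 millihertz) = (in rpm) 0.2704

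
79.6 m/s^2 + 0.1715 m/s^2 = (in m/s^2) 79.77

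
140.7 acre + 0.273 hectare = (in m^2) 5.721e+05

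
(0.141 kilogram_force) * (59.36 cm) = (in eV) 5.123e+18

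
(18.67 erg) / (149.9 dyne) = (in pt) 3.531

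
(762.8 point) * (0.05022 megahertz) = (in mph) 3.023e+04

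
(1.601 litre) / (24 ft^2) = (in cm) 0.0718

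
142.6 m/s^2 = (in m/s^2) 142.6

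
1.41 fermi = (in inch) 5.551e-14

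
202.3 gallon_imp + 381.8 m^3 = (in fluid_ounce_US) 1.294e+07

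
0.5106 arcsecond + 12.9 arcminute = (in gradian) 0.239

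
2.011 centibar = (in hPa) 20.11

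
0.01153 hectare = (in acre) 0.02849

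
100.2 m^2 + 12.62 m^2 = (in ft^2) 1214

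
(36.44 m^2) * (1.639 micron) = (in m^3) 5.973e-05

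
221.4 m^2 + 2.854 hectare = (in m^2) 2.876e+04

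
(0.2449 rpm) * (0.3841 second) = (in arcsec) 2032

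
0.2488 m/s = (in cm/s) 24.88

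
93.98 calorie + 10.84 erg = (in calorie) 93.98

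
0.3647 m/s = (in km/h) 1.313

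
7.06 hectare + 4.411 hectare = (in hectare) 11.47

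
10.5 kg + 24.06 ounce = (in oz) 394.4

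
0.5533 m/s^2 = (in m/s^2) 0.5533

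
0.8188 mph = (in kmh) 1.318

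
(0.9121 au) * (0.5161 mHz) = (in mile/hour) 1.575e+08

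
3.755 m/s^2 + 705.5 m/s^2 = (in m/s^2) 709.3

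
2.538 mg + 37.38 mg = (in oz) 0.001408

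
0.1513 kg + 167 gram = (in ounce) 11.23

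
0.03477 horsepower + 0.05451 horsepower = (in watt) 66.58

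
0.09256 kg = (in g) 92.56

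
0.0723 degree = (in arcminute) 4.338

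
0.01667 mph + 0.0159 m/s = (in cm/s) 2.335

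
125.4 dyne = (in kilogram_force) 0.0001279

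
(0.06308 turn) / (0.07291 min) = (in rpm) 0.8652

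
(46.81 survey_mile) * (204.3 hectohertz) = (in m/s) 1.539e+09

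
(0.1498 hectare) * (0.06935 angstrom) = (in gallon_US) 2.744e-06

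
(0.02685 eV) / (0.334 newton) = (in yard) 1.409e-20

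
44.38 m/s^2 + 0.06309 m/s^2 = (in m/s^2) 44.44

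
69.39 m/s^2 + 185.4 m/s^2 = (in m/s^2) 254.8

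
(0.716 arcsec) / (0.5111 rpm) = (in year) 2.057e-12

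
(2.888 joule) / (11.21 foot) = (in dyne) 8.452e+04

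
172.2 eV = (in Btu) 2.615e-20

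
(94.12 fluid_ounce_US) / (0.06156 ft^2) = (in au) 3.253e-12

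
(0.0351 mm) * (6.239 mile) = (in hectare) 3.524e-05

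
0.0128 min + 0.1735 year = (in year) 0.1735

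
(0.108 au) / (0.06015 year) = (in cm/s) 8.517e+05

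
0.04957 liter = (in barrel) 0.0003118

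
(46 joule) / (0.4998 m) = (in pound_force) 20.69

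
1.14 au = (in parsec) 5.527e-06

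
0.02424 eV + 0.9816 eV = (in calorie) 3.852e-20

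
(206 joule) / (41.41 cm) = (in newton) 497.5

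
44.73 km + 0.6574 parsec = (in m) 2.029e+16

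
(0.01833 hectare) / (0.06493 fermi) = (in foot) 9.262e+18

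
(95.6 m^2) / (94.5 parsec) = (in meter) 3.279e-17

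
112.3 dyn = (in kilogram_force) 0.0001145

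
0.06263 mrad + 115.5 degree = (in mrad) 2016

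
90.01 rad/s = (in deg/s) 5157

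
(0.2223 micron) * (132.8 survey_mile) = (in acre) 1.174e-05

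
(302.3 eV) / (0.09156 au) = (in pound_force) 7.949e-28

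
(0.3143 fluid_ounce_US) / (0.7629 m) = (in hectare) 1.218e-09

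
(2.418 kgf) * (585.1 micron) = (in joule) 0.01387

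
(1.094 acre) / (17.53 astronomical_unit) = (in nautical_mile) 9.116e-13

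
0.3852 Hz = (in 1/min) 23.11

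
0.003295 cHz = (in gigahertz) 3.295e-14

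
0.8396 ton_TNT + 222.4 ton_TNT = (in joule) 9.34e+11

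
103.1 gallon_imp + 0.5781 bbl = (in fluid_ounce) 1.896e+04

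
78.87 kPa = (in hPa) 788.7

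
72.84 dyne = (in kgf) 7.428e-05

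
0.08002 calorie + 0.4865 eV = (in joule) 0.3348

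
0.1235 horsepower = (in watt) 92.09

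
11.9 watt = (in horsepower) 0.01596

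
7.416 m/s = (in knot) 14.42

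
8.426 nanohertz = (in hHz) 8.426e-11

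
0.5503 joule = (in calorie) 0.1315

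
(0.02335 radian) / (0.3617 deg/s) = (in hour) 0.001027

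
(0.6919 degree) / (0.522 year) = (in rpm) 7.005e-09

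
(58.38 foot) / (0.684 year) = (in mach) 2.423e-09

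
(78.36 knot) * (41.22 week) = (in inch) 3.957e+10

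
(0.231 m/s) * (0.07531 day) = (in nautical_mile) 0.8116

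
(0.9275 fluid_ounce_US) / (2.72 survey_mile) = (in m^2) 6.266e-09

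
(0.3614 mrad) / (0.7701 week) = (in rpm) 7.41e-09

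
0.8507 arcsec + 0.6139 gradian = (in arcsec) 1990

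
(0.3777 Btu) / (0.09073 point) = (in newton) 1.245e+07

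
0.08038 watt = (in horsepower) 0.0001078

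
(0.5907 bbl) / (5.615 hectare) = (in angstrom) 1.673e+04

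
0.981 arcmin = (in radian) 0.0002854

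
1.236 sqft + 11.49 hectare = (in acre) 28.39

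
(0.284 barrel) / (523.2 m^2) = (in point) 0.2446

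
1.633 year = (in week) 85.15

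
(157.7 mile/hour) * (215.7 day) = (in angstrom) 1.314e+19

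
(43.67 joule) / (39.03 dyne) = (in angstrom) 1.119e+15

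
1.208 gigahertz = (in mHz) 1.208e+12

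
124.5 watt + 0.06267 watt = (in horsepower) 0.167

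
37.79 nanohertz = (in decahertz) 3.779e-09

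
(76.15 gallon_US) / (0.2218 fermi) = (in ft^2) 1.399e+16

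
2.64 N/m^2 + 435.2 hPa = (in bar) 0.4352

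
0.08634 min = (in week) 8.565e-06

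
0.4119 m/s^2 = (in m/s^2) 0.4119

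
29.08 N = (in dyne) 2.908e+06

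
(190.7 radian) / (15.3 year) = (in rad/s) 3.952e-07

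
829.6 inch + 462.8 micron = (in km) 0.02107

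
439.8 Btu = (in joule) 4.64e+05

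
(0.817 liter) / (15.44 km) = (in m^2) 5.291e-08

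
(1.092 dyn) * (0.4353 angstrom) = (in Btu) 4.505e-19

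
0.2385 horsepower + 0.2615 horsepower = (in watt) 372.8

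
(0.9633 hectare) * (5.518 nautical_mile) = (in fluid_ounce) 3.329e+12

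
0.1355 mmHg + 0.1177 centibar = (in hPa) 1.358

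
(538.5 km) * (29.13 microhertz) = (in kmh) 56.47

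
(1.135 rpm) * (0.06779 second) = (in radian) 0.008057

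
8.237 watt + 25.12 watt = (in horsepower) 0.04473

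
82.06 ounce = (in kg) 2.326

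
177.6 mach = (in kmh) 2.177e+05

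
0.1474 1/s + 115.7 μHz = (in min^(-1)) 8.851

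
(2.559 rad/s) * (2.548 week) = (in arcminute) 1.356e+10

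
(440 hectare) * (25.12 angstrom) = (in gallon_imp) 2.431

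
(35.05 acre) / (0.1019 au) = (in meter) 9.305e-06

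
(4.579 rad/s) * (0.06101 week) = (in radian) 1.69e+05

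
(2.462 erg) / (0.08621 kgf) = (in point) 0.0008255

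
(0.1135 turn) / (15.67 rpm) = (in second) 0.4346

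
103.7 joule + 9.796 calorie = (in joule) 144.7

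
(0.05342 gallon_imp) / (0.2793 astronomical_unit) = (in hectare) 5.812e-19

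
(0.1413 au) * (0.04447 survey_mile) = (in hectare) 1.513e+08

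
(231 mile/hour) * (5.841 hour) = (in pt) 6.155e+09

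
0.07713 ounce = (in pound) 0.004821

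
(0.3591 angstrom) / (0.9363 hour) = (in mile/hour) 2.383e-14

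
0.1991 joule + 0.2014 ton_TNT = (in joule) 8.427e+08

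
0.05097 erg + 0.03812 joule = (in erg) 3.812e+05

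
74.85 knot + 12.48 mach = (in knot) 8335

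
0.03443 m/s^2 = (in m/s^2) 0.03443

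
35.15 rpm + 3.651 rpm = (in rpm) 38.8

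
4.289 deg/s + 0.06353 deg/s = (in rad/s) 0.07597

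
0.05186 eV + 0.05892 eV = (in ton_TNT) 4.242e-30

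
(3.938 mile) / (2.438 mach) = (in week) 1.262e-05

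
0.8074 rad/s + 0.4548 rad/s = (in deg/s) 72.32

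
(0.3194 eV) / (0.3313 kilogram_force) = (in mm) 1.575e-17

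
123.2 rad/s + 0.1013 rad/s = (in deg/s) 7065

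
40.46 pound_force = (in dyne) 1.8e+07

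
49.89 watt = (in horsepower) 0.0669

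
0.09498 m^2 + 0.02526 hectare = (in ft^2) 2720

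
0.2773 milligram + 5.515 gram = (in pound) 0.01216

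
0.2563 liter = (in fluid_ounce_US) 8.667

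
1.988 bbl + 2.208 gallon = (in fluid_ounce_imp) 1.142e+04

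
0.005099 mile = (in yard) 8.974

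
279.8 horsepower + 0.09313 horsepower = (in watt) 2.087e+05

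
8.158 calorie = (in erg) 3.413e+08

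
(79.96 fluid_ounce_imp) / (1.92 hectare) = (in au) 7.91e-19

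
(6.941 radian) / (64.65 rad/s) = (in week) 1.775e-07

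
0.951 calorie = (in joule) 3.979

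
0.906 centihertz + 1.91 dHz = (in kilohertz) 0.0002001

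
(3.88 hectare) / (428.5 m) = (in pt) 2.567e+05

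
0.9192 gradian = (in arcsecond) 2978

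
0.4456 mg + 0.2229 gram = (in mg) 223.3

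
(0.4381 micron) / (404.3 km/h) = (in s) 3.901e-09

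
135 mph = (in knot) 117.3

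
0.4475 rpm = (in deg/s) 2.685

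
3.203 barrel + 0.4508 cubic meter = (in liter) 960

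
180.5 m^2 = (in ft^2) 1943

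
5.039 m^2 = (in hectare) 0.0005039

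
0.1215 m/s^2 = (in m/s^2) 0.1215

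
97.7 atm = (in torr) 7.425e+04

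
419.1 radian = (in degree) 2.401e+04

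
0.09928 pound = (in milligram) 4.503e+04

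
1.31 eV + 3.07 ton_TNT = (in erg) 1.284e+17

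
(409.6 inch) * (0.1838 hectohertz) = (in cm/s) 1.912e+04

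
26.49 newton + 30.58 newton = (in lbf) 12.83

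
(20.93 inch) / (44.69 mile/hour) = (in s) 0.02661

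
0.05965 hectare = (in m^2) 596.5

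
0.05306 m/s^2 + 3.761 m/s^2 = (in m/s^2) 3.814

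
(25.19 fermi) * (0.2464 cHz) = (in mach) 1.823e-19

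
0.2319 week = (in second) 1.403e+05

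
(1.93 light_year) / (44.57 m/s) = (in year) 1.299e+07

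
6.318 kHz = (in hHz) 63.18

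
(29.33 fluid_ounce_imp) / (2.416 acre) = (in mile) 5.296e-11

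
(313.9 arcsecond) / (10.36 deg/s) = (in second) 0.008416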